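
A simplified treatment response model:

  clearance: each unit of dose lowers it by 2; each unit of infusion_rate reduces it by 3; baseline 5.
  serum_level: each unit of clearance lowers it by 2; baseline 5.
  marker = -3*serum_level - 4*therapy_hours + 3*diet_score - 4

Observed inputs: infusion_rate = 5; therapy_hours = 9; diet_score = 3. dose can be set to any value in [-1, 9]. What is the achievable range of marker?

Substituting into the clearance equation gives clearance = -2*dose - 10.
Substituting into the serum_level equation gives serum_level = 4*dose + 25.
So marker = -12*dose - 106.
Linear in dose, so extremes are at the endpoints: dose = -1 gives marker = -94; dose = 9 gives marker = -214.

-214 to -94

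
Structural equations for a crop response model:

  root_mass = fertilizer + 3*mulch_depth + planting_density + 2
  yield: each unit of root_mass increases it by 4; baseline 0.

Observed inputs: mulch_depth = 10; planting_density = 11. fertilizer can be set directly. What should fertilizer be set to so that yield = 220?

fertilizer = 12

Substituting into the root_mass equation gives root_mass = fertilizer + 43.
Substituting into the yield equation gives yield = 4*fertilizer + 172.
Solve 4*fertilizer + 172 = 220: fertilizer = (220 - 172) / 4 = 12.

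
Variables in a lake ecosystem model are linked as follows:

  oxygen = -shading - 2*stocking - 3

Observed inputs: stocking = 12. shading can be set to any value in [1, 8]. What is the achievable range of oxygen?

Substituting into the oxygen equation gives oxygen = -shading - 27.
Linear in shading, so extremes are at the endpoints: shading = 1 gives oxygen = -28; shading = 8 gives oxygen = -35.

-35 to -28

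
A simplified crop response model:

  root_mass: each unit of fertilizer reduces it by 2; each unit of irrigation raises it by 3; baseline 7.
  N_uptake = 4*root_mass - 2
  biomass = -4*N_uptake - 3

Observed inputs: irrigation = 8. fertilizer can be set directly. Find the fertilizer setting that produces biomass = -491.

fertilizer = 0

Substituting into the root_mass equation gives root_mass = -2*fertilizer + 31.
So N_uptake = -8*fertilizer + 122.
Substituting into the biomass equation gives biomass = 32*fertilizer - 491.
Solve 32*fertilizer - 491 = -491: fertilizer = (-491 + 491) / 32 = 0.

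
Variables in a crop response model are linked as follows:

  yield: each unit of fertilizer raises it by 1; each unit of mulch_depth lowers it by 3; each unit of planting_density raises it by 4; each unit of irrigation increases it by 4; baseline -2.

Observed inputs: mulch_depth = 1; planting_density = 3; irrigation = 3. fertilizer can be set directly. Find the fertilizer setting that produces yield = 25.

fertilizer = 6

Substituting into the yield equation gives yield = fertilizer + 19.
Solve fertilizer + 19 = 25: fertilizer = (25 - 19) / 1 = 6.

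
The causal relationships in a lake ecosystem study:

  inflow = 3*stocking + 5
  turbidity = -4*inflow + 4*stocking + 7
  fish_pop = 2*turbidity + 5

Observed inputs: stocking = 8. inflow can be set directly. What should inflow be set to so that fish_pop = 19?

inflow = 8

Intervening on inflow fixes its value directly, overriding its dependence on stocking.
Substituting into the turbidity equation gives turbidity = -4*inflow + 39.
fish_pop becomes -8*inflow + 83.
Solve -8*inflow + 83 = 19: inflow = (19 - 83) / -8 = 8.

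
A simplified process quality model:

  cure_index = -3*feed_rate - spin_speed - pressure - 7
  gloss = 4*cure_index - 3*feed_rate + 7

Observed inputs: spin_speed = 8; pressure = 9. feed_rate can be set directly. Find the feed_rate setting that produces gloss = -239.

Substituting into the cure_index equation gives cure_index = -3*feed_rate - 24.
gloss becomes -15*feed_rate - 89.
Solve -15*feed_rate - 89 = -239: feed_rate = (-239 + 89) / -15 = 10.

feed_rate = 10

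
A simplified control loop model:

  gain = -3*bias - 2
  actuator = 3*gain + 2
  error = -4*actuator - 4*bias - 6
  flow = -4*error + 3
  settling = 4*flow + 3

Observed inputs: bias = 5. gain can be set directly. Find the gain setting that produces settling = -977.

gain = -8

Intervening on gain fixes its value directly, overriding its dependence on bias.
Substituting into the error equation gives error = -12*gain - 34.
So flow = 48*gain + 139.
Substituting into the settling equation gives settling = 192*gain + 559.
Solve 192*gain + 559 = -977: gain = (-977 - 559) / 192 = -8.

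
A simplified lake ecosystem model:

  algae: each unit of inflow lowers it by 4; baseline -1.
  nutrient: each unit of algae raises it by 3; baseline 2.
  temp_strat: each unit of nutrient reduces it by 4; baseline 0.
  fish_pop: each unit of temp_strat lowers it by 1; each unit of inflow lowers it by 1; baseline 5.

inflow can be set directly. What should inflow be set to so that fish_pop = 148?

inflow = -3

Substituting into the nutrient equation gives nutrient = -12*inflow - 1.
So temp_strat = 48*inflow + 4.
Substituting into the fish_pop equation gives fish_pop = -49*inflow + 1.
Solve -49*inflow + 1 = 148: inflow = (148 - 1) / -49 = -3.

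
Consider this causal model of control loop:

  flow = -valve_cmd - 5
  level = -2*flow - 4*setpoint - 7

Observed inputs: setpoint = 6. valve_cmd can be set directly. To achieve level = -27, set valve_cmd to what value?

valve_cmd = -3

Substituting into the level equation gives level = 2*valve_cmd - 21.
Solve 2*valve_cmd - 21 = -27: valve_cmd = (-27 + 21) / 2 = -3.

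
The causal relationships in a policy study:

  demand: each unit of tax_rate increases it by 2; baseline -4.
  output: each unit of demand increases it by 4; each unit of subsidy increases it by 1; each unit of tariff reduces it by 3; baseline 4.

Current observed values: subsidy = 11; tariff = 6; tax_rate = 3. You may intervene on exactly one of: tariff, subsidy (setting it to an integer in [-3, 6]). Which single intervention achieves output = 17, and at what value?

Intervening on tariff: with other inputs at their observed values, output = -3*tariff + 23. Solving for 17 gives tariff = 2, within [-3, 6].
Intervening on subsidy: output = subsidy - 6. Reaching 17 requires subsidy = 23, outside [-3, 6].

set tariff = 2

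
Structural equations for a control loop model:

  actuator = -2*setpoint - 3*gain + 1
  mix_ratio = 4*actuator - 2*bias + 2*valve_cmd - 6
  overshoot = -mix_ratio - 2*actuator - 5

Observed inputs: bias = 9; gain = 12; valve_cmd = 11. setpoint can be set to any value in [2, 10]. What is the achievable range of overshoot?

231 to 327

Substituting into the actuator equation gives actuator = -2*setpoint - 35.
This gives mix_ratio = -8*setpoint - 142.
This gives overshoot = 12*setpoint + 207.
Linear in setpoint, so extremes are at the endpoints: setpoint = 2 gives overshoot = 231; setpoint = 10 gives overshoot = 327.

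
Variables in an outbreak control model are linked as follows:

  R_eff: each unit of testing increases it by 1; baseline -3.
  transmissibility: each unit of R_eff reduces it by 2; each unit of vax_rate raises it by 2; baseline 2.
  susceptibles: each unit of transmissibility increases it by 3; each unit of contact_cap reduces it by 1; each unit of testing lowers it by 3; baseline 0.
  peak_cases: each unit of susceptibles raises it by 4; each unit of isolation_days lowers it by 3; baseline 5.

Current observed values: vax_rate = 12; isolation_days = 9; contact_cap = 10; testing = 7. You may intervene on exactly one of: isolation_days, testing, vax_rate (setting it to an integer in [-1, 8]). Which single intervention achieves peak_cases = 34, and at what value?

Intervening on isolation_days: peak_cases = -3*isolation_days + 97. Reaching 34 requires isolation_days = 21, outside [-1, 8].
Intervening on testing: with other inputs at their observed values, peak_cases = -36*testing + 322. Solving for 34 gives testing = 8, within [-1, 8].
Intervening on vax_rate: peak_cases = 24*vax_rate - 218. Reaching 34 requires vax_rate = 21/2, not an integer.

set testing = 8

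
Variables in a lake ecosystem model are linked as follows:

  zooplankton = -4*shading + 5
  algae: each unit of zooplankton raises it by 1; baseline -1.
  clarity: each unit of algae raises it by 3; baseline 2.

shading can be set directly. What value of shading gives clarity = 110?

shading = -8

Substituting into the algae equation gives algae = -4*shading + 4.
Substituting into the clarity equation gives clarity = -12*shading + 14.
Solve -12*shading + 14 = 110: shading = (110 - 14) / -12 = -8.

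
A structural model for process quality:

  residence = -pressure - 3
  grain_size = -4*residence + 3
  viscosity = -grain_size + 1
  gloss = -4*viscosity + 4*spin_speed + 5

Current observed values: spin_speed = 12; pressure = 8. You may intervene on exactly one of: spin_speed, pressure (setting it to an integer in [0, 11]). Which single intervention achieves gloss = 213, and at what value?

set spin_speed = 6

Intervening on spin_speed: with other inputs at their observed values, gloss = 4*spin_speed + 189. Solving for 213 gives spin_speed = 6, within [0, 11].
Intervening on pressure: gloss = 16*pressure + 109. Reaching 213 requires pressure = 13/2, not an integer.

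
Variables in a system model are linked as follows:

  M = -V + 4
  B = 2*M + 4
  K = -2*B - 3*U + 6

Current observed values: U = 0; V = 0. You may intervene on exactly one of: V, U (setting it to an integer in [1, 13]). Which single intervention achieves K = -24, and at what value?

Intervening on V: K = 4*V - 18. Reaching -24 requires V = -3/2, not an integer.
Intervening on U: with other inputs at their observed values, K = -3*U - 18. Solving for -24 gives U = 2, within [1, 13].

set U = 2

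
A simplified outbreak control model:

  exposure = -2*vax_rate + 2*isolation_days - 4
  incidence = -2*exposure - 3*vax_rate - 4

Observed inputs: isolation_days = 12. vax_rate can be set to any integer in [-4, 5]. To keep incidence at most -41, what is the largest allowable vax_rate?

vax_rate = 3

Substituting into the exposure equation gives exposure = -2*vax_rate + 20.
Substituting into the incidence equation gives incidence = vax_rate - 44.
Require vax_rate - 44 ≤ -41, so vax_rate ≤ 3.
The largest integer in [-4, 5] satisfying this is 3.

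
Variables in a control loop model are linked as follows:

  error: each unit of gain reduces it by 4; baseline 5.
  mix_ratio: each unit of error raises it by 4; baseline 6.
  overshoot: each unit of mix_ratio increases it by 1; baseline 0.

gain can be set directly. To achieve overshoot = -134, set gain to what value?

gain = 10

Substituting into the mix_ratio equation gives mix_ratio = -16*gain + 26.
Substituting into the overshoot equation gives overshoot = -16*gain + 26.
Solve -16*gain + 26 = -134: gain = (-134 - 26) / -16 = 10.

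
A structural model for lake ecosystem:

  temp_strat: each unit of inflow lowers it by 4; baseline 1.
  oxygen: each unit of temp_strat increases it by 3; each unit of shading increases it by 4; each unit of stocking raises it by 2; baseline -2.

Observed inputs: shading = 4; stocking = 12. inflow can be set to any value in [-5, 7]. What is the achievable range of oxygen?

Substituting into the oxygen equation gives oxygen = -12*inflow + 41.
Linear in inflow, so extremes are at the endpoints: inflow = -5 gives oxygen = 101; inflow = 7 gives oxygen = -43.

-43 to 101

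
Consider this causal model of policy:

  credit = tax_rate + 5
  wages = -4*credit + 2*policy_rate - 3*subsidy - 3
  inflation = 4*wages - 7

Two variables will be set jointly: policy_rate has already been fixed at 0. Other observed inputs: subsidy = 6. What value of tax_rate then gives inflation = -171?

tax_rate = 0

With policy_rate held at 0:
Substituting into the wages equation gives wages = -4*tax_rate - 41.
Substituting into the inflation equation gives inflation = -16*tax_rate - 171.
Solve -16*tax_rate - 171 = -171: tax_rate = (-171 + 171) / -16 = 0.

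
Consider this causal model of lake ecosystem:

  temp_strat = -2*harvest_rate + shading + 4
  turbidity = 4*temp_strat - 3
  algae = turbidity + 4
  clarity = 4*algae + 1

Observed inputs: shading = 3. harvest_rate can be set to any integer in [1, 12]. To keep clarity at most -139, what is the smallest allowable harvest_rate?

harvest_rate = 8

Substituting into the temp_strat equation gives temp_strat = -2*harvest_rate + 7.
So turbidity = -8*harvest_rate + 25.
Substituting into the algae equation gives algae = -8*harvest_rate + 29.
Substituting into the clarity equation gives clarity = -32*harvest_rate + 117.
Require -32*harvest_rate + 117 ≤ -139, so harvest_rate ≥ 8.
The smallest integer in [1, 12] satisfying this is 8.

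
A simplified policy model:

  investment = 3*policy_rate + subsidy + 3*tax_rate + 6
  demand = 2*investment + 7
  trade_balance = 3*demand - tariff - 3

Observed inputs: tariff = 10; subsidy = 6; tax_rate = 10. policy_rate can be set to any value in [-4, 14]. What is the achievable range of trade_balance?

Substituting into the investment equation gives investment = 3*policy_rate + 42.
Substituting into the demand equation gives demand = 6*policy_rate + 91.
trade_balance becomes 18*policy_rate + 260.
Linear in policy_rate, so extremes are at the endpoints: policy_rate = -4 gives trade_balance = 188; policy_rate = 14 gives trade_balance = 512.

188 to 512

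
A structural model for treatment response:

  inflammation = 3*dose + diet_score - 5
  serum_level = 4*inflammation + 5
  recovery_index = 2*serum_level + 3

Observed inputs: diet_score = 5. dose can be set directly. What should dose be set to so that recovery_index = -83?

dose = -4

Substituting into the inflammation equation gives inflammation = 3*dose.
serum_level becomes 12*dose + 5.
Substituting into the recovery_index equation gives recovery_index = 24*dose + 13.
Solve 24*dose + 13 = -83: dose = (-83 - 13) / 24 = -4.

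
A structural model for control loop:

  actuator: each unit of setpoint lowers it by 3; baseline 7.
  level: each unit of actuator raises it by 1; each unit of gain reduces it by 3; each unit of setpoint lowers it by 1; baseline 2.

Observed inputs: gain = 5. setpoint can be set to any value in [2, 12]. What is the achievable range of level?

Substituting into the level equation gives level = -4*setpoint - 6.
Linear in setpoint, so extremes are at the endpoints: setpoint = 2 gives level = -14; setpoint = 12 gives level = -54.

-54 to -14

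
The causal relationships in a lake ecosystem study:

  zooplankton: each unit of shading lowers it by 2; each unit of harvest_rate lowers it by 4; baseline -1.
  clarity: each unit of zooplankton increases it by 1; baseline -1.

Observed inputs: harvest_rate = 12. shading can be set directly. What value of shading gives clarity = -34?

shading = -8

Substituting into the zooplankton equation gives zooplankton = -2*shading - 49.
Substituting into the clarity equation gives clarity = -2*shading - 50.
Solve -2*shading - 50 = -34: shading = (-34 + 50) / -2 = -8.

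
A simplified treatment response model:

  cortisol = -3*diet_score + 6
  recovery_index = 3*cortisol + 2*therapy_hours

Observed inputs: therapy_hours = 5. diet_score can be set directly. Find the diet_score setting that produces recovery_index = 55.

diet_score = -3

Substituting into the recovery_index equation gives recovery_index = -9*diet_score + 28.
Solve -9*diet_score + 28 = 55: diet_score = (55 - 28) / -9 = -3.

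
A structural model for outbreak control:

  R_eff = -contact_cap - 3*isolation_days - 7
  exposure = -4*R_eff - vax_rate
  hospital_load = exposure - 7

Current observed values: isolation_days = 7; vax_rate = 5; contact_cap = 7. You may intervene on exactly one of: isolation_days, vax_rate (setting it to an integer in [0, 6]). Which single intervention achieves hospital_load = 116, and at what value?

set isolation_days = 6

Intervening on isolation_days: with other inputs at their observed values, hospital_load = 12*isolation_days + 44. Solving for 116 gives isolation_days = 6, within [0, 6].
Intervening on vax_rate: hospital_load = -vax_rate + 133. Reaching 116 requires vax_rate = 17, outside [0, 6].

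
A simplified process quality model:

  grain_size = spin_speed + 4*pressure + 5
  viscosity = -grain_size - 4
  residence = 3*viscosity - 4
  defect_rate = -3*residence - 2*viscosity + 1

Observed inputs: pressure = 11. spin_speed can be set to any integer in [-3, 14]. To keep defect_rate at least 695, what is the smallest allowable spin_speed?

Substituting into the grain_size equation gives grain_size = spin_speed + 49.
So viscosity = -spin_speed - 53.
residence becomes -3*spin_speed - 163.
Substituting into the defect_rate equation gives defect_rate = 11*spin_speed + 596.
Require 11*spin_speed + 596 ≥ 695, so spin_speed ≥ 9.
The smallest integer in [-3, 14] satisfying this is 9.

spin_speed = 9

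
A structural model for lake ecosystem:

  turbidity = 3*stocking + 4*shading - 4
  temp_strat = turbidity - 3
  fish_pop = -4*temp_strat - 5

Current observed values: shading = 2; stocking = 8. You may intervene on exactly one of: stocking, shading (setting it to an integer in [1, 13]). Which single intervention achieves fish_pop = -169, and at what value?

Intervening on stocking: fish_pop = -12*stocking - 9. Reaching -169 requires stocking = 40/3, not an integer.
Intervening on shading: with other inputs at their observed values, fish_pop = -16*shading - 73. Solving for -169 gives shading = 6, within [1, 13].

set shading = 6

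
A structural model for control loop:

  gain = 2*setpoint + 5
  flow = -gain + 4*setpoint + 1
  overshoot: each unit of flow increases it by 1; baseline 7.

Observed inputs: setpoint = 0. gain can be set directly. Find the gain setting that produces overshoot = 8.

Intervening on gain fixes its value directly, overriding its dependence on setpoint.
Substituting into the flow equation gives flow = -gain + 1.
This gives overshoot = -gain + 8.
Solve -gain + 8 = 8: gain = (8 - 8) / -1 = 0.

gain = 0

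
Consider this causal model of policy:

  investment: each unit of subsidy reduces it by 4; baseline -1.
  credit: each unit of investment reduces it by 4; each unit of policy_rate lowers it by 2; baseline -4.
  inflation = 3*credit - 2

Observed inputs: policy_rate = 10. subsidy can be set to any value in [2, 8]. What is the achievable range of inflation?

34 to 322

Substituting into the credit equation gives credit = 16*subsidy - 20.
Substituting into the inflation equation gives inflation = 48*subsidy - 62.
Linear in subsidy, so extremes are at the endpoints: subsidy = 2 gives inflation = 34; subsidy = 8 gives inflation = 322.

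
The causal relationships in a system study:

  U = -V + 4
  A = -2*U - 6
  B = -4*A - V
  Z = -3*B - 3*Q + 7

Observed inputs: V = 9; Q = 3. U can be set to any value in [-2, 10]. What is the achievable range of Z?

-287 to 1

Intervening on U fixes its value directly, overriding its dependence on V.
Substituting into the B equation gives B = 8*U + 15.
This gives Z = -24*U - 47.
Linear in U, so extremes are at the endpoints: U = -2 gives Z = 1; U = 10 gives Z = -287.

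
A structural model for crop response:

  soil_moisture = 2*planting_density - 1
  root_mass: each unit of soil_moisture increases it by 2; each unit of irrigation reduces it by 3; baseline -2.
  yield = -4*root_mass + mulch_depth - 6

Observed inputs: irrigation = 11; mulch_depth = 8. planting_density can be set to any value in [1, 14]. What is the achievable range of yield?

-74 to 134

Substituting into the root_mass equation gives root_mass = 4*planting_density - 37.
This gives yield = -16*planting_density + 150.
Linear in planting_density, so extremes are at the endpoints: planting_density = 1 gives yield = 134; planting_density = 14 gives yield = -74.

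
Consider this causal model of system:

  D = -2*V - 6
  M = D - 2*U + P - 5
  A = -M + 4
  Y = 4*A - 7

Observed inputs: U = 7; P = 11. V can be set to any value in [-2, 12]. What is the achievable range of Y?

49 to 161

Substituting into the M equation gives M = -2*V - 14.
Substituting into the A equation gives A = 2*V + 18.
Substituting into the Y equation gives Y = 8*V + 65.
Linear in V, so extremes are at the endpoints: V = -2 gives Y = 49; V = 12 gives Y = 161.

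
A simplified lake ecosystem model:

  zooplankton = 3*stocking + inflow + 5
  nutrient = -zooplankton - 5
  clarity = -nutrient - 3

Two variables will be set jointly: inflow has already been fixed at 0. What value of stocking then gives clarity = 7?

With inflow held at 0:
Substituting into the zooplankton equation gives zooplankton = 3*stocking + 5.
Substituting into the nutrient equation gives nutrient = -3*stocking - 10.
So clarity = 3*stocking + 7.
Solve 3*stocking + 7 = 7: stocking = (7 - 7) / 3 = 0.

stocking = 0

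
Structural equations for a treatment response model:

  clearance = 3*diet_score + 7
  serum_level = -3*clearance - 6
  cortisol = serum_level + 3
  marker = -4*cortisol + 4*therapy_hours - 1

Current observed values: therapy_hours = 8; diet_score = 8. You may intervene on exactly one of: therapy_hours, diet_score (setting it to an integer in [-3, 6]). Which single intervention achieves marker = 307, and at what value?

Intervening on therapy_hours: marker = 4*therapy_hours + 383. Reaching 307 requires therapy_hours = -19, outside [-3, 6].
Intervening on diet_score: with other inputs at their observed values, marker = 36*diet_score + 127. Solving for 307 gives diet_score = 5, within [-3, 6].

set diet_score = 5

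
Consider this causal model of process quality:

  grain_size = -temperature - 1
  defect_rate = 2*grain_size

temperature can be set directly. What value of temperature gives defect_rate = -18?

temperature = 8

Substituting into the defect_rate equation gives defect_rate = -2*temperature - 2.
Solve -2*temperature - 2 = -18: temperature = (-18 + 2) / -2 = 8.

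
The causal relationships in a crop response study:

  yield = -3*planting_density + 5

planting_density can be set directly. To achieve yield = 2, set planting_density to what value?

Solve -3*planting_density + 5 = 2: planting_density = (2 - 5) / -3 = 1.

planting_density = 1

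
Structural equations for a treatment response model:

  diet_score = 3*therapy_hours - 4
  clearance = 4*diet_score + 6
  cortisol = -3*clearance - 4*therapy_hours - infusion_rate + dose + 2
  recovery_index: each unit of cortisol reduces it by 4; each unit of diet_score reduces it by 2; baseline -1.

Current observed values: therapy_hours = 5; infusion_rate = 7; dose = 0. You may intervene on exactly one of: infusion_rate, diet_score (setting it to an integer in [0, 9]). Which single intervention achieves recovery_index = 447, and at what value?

set diet_score = 6

Intervening on infusion_rate: recovery_index = 4*infusion_rate + 649. Reaching 447 requires infusion_rate = -101/2, not an integer.
Intervening on diet_score: with other inputs at their observed values, recovery_index = 46*diet_score + 171. Solving for 447 gives diet_score = 6, within [0, 9].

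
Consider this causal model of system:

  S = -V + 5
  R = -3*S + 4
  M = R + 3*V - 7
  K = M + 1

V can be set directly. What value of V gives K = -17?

V = 0

Substituting into the R equation gives R = 3*V - 11.
This gives M = 6*V - 18.
K becomes 6*V - 17.
Solve 6*V - 17 = -17: V = (-17 + 17) / 6 = 0.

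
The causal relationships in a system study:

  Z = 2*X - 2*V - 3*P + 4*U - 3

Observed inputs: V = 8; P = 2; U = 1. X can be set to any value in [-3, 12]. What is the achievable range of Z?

Substituting into the Z equation gives Z = 2*X - 21.
Linear in X, so extremes are at the endpoints: X = -3 gives Z = -27; X = 12 gives Z = 3.

-27 to 3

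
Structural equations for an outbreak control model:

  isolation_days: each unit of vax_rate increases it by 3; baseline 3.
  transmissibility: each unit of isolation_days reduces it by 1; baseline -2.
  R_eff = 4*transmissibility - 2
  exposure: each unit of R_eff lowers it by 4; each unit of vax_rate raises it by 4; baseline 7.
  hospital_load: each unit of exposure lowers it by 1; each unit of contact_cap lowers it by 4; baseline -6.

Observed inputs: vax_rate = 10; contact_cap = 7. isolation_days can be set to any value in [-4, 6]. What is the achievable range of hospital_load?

-217 to -57

Intervening on isolation_days fixes its value directly, overriding its dependence on vax_rate.
Substituting into the R_eff equation gives R_eff = -4*isolation_days - 10.
exposure becomes 16*isolation_days + 87.
So hospital_load = -16*isolation_days - 121.
Linear in isolation_days, so extremes are at the endpoints: isolation_days = -4 gives hospital_load = -57; isolation_days = 6 gives hospital_load = -217.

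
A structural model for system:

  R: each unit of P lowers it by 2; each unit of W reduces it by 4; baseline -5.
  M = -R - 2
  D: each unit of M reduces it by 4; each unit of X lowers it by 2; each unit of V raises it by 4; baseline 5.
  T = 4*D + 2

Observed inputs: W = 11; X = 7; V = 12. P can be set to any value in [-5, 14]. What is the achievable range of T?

Substituting into the R equation gives R = -2*P - 49.
Substituting into the M equation gives M = 2*P + 47.
D becomes -8*P - 149.
T becomes -32*P - 594.
Linear in P, so extremes are at the endpoints: P = -5 gives T = -434; P = 14 gives T = -1042.

-1042 to -434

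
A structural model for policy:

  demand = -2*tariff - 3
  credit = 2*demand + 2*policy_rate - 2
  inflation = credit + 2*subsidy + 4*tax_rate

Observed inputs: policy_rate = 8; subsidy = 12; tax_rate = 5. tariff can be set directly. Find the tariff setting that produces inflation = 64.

tariff = -3

Substituting into the credit equation gives credit = -4*tariff + 8.
inflation becomes -4*tariff + 52.
Solve -4*tariff + 52 = 64: tariff = (64 - 52) / -4 = -3.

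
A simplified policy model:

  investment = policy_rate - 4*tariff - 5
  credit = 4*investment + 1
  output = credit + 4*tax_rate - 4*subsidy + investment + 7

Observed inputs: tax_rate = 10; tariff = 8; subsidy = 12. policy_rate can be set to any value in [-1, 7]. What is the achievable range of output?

Substituting into the investment equation gives investment = policy_rate - 37.
Substituting into the credit equation gives credit = 4*policy_rate - 147.
This gives output = 5*policy_rate - 185.
Linear in policy_rate, so extremes are at the endpoints: policy_rate = -1 gives output = -190; policy_rate = 7 gives output = -150.

-190 to -150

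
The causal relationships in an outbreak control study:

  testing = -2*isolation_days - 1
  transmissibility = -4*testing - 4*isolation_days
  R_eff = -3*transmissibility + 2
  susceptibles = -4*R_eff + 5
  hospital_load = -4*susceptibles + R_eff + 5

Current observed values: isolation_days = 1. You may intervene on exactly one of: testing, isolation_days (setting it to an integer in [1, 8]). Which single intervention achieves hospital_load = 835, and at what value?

set testing = 3

Intervening on testing: with other inputs at their observed values, hospital_load = 204*testing + 223. Solving for 835 gives testing = 3, within [1, 8].
Intervening on isolation_days: hospital_load = -204*isolation_days - 185. Reaching 835 requires isolation_days = -5, outside [1, 8].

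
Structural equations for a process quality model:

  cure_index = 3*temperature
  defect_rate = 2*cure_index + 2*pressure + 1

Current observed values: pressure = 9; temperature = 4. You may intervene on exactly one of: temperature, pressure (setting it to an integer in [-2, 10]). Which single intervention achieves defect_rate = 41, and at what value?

set pressure = 8

Intervening on temperature: defect_rate = 6*temperature + 19. Reaching 41 requires temperature = 11/3, not an integer.
Intervening on pressure: with other inputs at their observed values, defect_rate = 2*pressure + 25. Solving for 41 gives pressure = 8, within [-2, 10].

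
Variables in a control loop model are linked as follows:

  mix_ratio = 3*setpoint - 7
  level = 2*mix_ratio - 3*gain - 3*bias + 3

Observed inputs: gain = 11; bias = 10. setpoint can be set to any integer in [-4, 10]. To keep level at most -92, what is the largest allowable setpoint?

Substituting into the level equation gives level = 6*setpoint - 74.
Require 6*setpoint - 74 ≤ -92, so setpoint ≤ -3.
The largest integer in [-4, 10] satisfying this is -3.

setpoint = -3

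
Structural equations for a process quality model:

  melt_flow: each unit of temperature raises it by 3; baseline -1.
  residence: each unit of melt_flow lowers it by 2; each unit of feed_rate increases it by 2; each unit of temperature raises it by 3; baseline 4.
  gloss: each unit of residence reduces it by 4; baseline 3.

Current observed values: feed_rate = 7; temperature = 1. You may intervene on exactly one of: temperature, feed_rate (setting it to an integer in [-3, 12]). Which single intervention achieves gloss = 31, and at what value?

Intervening on temperature: with other inputs at their observed values, gloss = 12*temperature - 77. Solving for 31 gives temperature = 9, within [-3, 12].
Intervening on feed_rate: gloss = -8*feed_rate - 9. Reaching 31 requires feed_rate = -5, outside [-3, 12].

set temperature = 9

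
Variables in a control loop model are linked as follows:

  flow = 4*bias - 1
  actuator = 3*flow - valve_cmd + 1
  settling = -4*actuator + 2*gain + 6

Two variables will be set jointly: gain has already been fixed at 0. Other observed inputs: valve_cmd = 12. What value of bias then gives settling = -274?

With gain held at 0:
Substituting into the actuator equation gives actuator = 12*bias - 14.
Substituting into the settling equation gives settling = -48*bias + 62.
Solve -48*bias + 62 = -274: bias = (-274 - 62) / -48 = 7.

bias = 7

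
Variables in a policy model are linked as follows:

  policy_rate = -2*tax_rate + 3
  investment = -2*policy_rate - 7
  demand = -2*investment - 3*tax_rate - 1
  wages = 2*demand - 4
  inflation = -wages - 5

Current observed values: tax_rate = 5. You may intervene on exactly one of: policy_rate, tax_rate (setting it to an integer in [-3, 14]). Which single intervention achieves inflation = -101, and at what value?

set policy_rate = 13

Intervening on policy_rate: with other inputs at their observed values, inflation = -8*policy_rate + 3. Solving for -101 gives policy_rate = 13, within [-3, 14].
Intervening on tax_rate: inflation = 22*tax_rate - 51. Reaching -101 requires tax_rate = -25/11, not an integer.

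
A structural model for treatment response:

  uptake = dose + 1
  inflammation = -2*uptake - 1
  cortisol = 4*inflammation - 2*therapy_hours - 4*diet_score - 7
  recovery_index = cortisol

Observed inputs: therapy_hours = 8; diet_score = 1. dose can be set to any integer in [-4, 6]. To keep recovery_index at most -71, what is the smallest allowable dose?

dose = 4

Substituting into the inflammation equation gives inflammation = -2*dose - 3.
Substituting into the cortisol equation gives cortisol = -8*dose - 39.
Substituting into the recovery_index equation gives recovery_index = -8*dose - 39.
Require -8*dose - 39 ≤ -71, so dose ≥ 4.
The smallest integer in [-4, 6] satisfying this is 4.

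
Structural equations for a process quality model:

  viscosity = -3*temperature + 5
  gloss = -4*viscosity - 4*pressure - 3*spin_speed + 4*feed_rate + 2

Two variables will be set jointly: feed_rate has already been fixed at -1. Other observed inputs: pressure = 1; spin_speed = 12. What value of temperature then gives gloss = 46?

With feed_rate held at -1:
Substituting into the gloss equation gives gloss = 12*temperature - 62.
Solve 12*temperature - 62 = 46: temperature = (46 + 62) / 12 = 9.

temperature = 9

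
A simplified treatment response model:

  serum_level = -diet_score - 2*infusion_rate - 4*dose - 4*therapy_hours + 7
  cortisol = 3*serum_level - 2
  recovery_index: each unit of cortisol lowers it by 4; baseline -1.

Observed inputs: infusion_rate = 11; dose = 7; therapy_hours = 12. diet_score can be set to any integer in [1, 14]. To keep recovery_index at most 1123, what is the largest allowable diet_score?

Substituting into the serum_level equation gives serum_level = -diet_score - 91.
cortisol becomes -3*diet_score - 275.
recovery_index becomes 12*diet_score + 1099.
Require 12*diet_score + 1099 ≤ 1123, so diet_score ≤ 2.
The largest integer in [1, 14] satisfying this is 2.

diet_score = 2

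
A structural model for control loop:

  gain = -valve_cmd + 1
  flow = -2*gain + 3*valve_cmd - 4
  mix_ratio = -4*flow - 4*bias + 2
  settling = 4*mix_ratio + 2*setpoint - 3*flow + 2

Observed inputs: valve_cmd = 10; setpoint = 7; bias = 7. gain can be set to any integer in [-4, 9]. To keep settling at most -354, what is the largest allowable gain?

Intervening on gain fixes its value directly, overriding its dependence on valve_cmd.
Substituting into the flow equation gives flow = -2*gain + 26.
This gives mix_ratio = 8*gain - 130.
This gives settling = 38*gain - 582.
Require 38*gain - 582 ≤ -354, so gain ≤ 6.
The largest integer in [-4, 9] satisfying this is 6.

gain = 6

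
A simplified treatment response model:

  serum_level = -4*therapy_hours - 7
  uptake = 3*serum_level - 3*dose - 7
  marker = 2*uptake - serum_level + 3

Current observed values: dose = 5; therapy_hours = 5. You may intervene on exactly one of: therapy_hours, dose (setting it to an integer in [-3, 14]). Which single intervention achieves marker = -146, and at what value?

set dose = 0

Intervening on therapy_hours: marker = -20*therapy_hours - 76. Reaching -146 requires therapy_hours = 7/2, not an integer.
Intervening on dose: with other inputs at their observed values, marker = -6*dose - 146. Solving for -146 gives dose = 0, within [-3, 14].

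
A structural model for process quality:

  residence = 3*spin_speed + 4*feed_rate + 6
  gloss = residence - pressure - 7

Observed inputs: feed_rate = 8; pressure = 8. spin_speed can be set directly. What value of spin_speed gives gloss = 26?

spin_speed = 1

Substituting into the residence equation gives residence = 3*spin_speed + 38.
So gloss = 3*spin_speed + 23.
Solve 3*spin_speed + 23 = 26: spin_speed = (26 - 23) / 3 = 1.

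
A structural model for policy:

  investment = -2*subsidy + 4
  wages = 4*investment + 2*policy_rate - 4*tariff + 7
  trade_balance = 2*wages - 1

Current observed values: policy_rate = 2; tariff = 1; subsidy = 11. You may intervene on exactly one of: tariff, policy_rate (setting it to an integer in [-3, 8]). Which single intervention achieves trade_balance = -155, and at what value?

Intervening on tariff: with other inputs at their observed values, trade_balance = -8*tariff - 123. Solving for -155 gives tariff = 4, within [-3, 8].
Intervening on policy_rate: trade_balance = 4*policy_rate - 139. Reaching -155 requires policy_rate = -4, outside [-3, 8].

set tariff = 4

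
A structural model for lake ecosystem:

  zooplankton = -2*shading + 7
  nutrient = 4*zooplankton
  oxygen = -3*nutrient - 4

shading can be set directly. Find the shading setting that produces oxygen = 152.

Substituting into the nutrient equation gives nutrient = -8*shading + 28.
This gives oxygen = 24*shading - 88.
Solve 24*shading - 88 = 152: shading = (152 + 88) / 24 = 10.

shading = 10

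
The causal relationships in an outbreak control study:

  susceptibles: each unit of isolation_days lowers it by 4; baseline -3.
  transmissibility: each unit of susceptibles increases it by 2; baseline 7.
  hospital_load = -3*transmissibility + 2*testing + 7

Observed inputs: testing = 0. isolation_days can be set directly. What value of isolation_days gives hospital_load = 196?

isolation_days = 8

Substituting into the transmissibility equation gives transmissibility = -8*isolation_days + 1.
hospital_load becomes 24*isolation_days + 4.
Solve 24*isolation_days + 4 = 196: isolation_days = (196 - 4) / 24 = 8.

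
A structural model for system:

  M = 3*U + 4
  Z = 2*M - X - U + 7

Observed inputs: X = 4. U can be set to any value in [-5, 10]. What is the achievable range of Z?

Substituting into the Z equation gives Z = 5*U + 11.
Linear in U, so extremes are at the endpoints: U = -5 gives Z = -14; U = 10 gives Z = 61.

-14 to 61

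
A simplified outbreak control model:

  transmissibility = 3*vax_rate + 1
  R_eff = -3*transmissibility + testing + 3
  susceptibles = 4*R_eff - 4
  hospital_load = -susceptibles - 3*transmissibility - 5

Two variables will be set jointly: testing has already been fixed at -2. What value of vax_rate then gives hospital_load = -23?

With testing held at -2:
Substituting into the R_eff equation gives R_eff = -9*vax_rate - 2.
Substituting into the susceptibles equation gives susceptibles = -36*vax_rate - 12.
This gives hospital_load = 27*vax_rate + 4.
Solve 27*vax_rate + 4 = -23: vax_rate = (-23 - 4) / 27 = -1.

vax_rate = -1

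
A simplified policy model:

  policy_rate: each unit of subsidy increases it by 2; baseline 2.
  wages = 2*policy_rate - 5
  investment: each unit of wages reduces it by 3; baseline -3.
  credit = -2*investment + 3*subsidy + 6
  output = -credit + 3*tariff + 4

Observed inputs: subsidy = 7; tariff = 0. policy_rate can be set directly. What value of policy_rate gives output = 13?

Intervening on policy_rate fixes its value directly, overriding its dependence on subsidy.
Substituting into the investment equation gives investment = -6*policy_rate + 12.
Substituting into the credit equation gives credit = 12*policy_rate + 3.
output becomes -12*policy_rate + 1.
Solve -12*policy_rate + 1 = 13: policy_rate = (13 - 1) / -12 = -1.

policy_rate = -1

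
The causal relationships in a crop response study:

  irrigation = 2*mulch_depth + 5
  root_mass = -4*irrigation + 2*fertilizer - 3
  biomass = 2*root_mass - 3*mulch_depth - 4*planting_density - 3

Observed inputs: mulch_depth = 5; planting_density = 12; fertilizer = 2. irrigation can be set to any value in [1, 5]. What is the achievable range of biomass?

Intervening on irrigation fixes its value directly, overriding its dependence on mulch_depth.
Substituting into the root_mass equation gives root_mass = -4*irrigation + 1.
Substituting into the biomass equation gives biomass = -8*irrigation - 64.
Linear in irrigation, so extremes are at the endpoints: irrigation = 1 gives biomass = -72; irrigation = 5 gives biomass = -104.

-104 to -72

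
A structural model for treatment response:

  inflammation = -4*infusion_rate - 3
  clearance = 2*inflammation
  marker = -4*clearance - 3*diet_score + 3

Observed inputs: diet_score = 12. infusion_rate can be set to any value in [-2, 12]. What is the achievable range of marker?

-73 to 375

Substituting into the clearance equation gives clearance = -8*infusion_rate - 6.
marker becomes 32*infusion_rate - 9.
Linear in infusion_rate, so extremes are at the endpoints: infusion_rate = -2 gives marker = -73; infusion_rate = 12 gives marker = 375.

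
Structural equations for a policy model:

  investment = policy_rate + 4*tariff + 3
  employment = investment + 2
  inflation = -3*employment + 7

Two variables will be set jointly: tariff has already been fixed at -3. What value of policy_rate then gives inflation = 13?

With tariff held at -3:
Substituting into the investment equation gives investment = policy_rate - 9.
Substituting into the employment equation gives employment = policy_rate - 7.
Substituting into the inflation equation gives inflation = -3*policy_rate + 28.
Solve -3*policy_rate + 28 = 13: policy_rate = (13 - 28) / -3 = 5.

policy_rate = 5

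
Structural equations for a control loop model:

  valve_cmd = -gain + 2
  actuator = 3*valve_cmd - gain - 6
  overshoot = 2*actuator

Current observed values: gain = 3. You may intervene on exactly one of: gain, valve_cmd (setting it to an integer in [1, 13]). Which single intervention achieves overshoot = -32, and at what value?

set gain = 4

Intervening on gain: with other inputs at their observed values, overshoot = -8*gain. Solving for -32 gives gain = 4, within [1, 13].
Intervening on valve_cmd: overshoot = 6*valve_cmd - 18. Reaching -32 requires valve_cmd = -7/3, not an integer.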